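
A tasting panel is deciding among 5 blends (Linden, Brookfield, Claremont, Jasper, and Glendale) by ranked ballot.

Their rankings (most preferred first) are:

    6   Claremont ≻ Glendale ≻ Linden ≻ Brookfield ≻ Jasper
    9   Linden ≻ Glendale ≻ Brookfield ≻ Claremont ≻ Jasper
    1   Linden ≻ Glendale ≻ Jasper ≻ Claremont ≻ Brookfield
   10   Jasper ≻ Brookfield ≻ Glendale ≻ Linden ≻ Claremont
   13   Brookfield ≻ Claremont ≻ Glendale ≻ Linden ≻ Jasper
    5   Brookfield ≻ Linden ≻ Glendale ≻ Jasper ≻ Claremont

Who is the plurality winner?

Brookfield

First-place vote totals:
  Linden: 10
  Brookfield: 18
  Claremont: 6
  Jasper: 10
  Glendale: 0
Brookfield has the most first-place votes.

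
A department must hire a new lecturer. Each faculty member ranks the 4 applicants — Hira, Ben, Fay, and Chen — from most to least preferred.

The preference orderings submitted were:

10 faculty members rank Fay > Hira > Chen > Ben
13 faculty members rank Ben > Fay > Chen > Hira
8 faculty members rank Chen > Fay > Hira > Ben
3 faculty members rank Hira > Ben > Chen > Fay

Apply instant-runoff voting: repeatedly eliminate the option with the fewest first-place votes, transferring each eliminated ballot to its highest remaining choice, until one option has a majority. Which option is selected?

Fay

Round 1: Ben 13, Fay 10, Chen 8, Hira 3. Hira has the fewest and is eliminated.
Round 2: Ben 16, Fay 10, Chen 8. Chen has the fewest and is eliminated.
Round 3: Fay 18, Ben 16. Fay has a majority.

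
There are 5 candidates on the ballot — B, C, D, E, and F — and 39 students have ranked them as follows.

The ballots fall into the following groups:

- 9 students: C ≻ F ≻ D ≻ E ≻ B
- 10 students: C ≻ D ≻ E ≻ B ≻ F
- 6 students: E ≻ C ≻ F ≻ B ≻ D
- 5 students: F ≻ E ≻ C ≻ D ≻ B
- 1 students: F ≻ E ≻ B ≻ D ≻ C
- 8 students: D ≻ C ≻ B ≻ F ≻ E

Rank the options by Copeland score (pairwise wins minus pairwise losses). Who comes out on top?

Pairwise results:
  B vs C: C wins 38–1.
  B vs D: D wins 32–7.
  B vs E: E wins 31–8.
  B vs F: F wins 21–18.
  C vs D: C wins 30–9.
  C vs E: C wins 27–12.
  C vs F: C wins 33–6.
  D vs E: D wins 27–12.
  D vs F: F wins 21–18.
  E vs F: F wins 23–16.
Copeland scores (wins − losses):
  B: 0 − 4 = -4
  C: 4 − 0 = 4
  D: 2 − 2 = 0
  E: 1 − 3 = -2
  F: 3 − 1 = 2
C has the best Copeland score.

C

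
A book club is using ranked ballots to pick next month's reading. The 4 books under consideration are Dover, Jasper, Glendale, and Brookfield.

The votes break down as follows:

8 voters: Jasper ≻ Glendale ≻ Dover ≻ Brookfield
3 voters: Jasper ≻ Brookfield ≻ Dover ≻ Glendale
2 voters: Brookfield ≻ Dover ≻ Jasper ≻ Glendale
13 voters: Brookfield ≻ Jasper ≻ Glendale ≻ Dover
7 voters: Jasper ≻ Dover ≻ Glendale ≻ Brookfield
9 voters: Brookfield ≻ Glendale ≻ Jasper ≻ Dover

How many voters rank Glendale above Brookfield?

15

Ballots ranking Glendale above Brookfield: 8+7 = 15.
Ballots ranking Brookfield above Glendale: 3+2+13+9 = 27.
So 15 of 42 voters prefer Glendale to Brookfield.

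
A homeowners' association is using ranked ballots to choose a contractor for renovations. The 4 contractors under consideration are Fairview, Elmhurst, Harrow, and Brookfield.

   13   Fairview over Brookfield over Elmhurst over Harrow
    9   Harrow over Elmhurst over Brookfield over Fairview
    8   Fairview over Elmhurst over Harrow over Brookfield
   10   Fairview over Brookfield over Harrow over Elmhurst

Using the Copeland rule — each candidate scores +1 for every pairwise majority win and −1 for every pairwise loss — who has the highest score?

Fairview

Pairwise results:
  Fairview vs Elmhurst: Fairview wins 31–9.
  Fairview vs Harrow: Fairview wins 31–9.
  Fairview vs Brookfield: Fairview wins 31–9.
  Elmhurst vs Harrow: Elmhurst wins 21–19.
  Elmhurst vs Brookfield: Brookfield wins 23–17.
  Harrow vs Brookfield: Brookfield wins 23–17.
Copeland scores (wins − losses):
  Fairview: 3 − 0 = 3
  Elmhurst: 1 − 2 = -1
  Harrow: 0 − 3 = -3
  Brookfield: 2 − 1 = 1
Fairview has the best Copeland score.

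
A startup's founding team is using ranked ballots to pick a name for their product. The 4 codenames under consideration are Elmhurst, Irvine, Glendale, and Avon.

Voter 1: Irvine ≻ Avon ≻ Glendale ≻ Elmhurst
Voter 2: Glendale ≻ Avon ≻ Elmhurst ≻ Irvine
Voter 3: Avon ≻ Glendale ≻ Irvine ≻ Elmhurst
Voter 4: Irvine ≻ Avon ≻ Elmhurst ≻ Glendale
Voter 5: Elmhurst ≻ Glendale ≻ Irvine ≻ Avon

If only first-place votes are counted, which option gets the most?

First-place vote totals:
  Elmhurst: 1
  Irvine: 2
  Glendale: 1
  Avon: 1
Irvine has the most first-place votes.

Irvine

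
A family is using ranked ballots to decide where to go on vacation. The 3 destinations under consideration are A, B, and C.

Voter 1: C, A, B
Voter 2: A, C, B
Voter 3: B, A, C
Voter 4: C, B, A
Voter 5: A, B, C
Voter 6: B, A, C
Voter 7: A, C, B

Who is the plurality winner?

First-place vote totals:
  A: 3
  B: 2
  C: 2
A has the most first-place votes.

A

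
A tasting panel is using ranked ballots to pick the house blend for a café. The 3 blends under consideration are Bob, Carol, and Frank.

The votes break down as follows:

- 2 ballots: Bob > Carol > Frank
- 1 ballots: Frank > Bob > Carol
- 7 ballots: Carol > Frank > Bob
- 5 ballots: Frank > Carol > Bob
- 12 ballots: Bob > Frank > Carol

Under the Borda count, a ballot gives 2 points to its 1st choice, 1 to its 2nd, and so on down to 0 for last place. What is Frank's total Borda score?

Borda scores:
  Bob: 2·2 + 1 + 7·0 + 5·0 + 12·2 = 29
  Carol: 2·1 + 0 + 7·2 + 5·1 + 12·0 = 21
  Frank: 2·0 + 2 + 7·1 + 5·2 + 12·1 = 31

31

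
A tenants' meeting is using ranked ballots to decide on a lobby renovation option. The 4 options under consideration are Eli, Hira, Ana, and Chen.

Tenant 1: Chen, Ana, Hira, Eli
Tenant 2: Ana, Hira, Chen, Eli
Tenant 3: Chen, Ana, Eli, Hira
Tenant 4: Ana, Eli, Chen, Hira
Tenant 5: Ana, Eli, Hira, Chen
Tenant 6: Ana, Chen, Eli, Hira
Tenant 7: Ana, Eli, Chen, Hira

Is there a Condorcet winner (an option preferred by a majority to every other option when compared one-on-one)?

Yes

Head-to-head results (7 voters total):
Eli vs Hira: Eli wins 5–2.
Eli vs Ana: Ana wins 7–0.
Eli vs Chen: Chen wins 4–3.
Hira vs Ana: Ana wins 7–0.
Hira vs Chen: Chen wins 5–2.
Ana vs Chen: Ana wins 5–2.
Ana beats each rival — Eli (7–0), Hira (7–0), Chen (5–2) — so Ana is the Condorcet winner.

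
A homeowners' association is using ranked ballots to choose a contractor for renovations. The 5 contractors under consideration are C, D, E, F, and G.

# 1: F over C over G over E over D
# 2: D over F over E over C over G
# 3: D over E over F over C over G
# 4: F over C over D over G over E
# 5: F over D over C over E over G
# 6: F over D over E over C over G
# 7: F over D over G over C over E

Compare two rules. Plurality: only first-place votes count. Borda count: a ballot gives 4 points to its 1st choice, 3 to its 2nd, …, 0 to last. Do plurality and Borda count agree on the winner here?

Yes

Plurality first-place counts: C 0, D 2, E 0, F 5, G 0 → F.
Borda totals: C 12, D 19, E 9, F 25, G 5 → F.
The two rules agree on F.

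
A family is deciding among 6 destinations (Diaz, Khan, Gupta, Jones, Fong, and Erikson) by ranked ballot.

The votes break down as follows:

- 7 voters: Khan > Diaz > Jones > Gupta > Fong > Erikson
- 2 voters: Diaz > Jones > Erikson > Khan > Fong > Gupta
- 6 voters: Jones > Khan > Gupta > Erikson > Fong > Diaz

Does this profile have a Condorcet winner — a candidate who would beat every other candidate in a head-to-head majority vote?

Head-to-head results (15 voters total):
Diaz vs Khan: Khan wins 13–2.
Diaz vs Gupta: Diaz wins 9–6.
Diaz vs Jones: Diaz wins 9–6.
Diaz vs Fong: Diaz wins 9–6.
Diaz vs Erikson: Diaz wins 9–6.
Khan vs Gupta: Khan wins 15–0.
Khan vs Jones: Jones wins 8–7.
Khan vs Fong: Khan wins 15–0.
Khan vs Erikson: Khan wins 13–2.
Gupta vs Jones: Jones wins 15–0.
Gupta vs Fong: Gupta wins 13–2.
Gupta vs Erikson: Gupta wins 13–2.
Jones vs Fong: Jones wins 15–0.
Jones vs Erikson: Jones wins 15–0.
Fong vs Erikson: Erikson wins 8–7.
No candidate beats all others: Diaz beats Jones beats Khan beats Diaz, a majority cycle.

No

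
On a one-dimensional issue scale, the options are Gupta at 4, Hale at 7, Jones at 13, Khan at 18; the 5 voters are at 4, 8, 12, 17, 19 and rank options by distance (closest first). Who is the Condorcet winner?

With single-peaked preferences on a line, the Condorcet winner is the candidate closest to the median voter.
The median voter (position 12) is closest to Jones at 13.
Check: Jones vs Gupta — voters closer to Jones: 3 of 5.

Jones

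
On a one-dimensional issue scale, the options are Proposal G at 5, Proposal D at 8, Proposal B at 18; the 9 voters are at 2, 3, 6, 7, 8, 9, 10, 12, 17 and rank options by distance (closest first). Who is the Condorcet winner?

Proposal D

With single-peaked preferences on a line, the Condorcet winner is the candidate closest to the median voter.
The median voter (position 8) is closest to Proposal D at 8.
Check: Proposal D vs Proposal G — voters closer to Proposal D: 6 of 9.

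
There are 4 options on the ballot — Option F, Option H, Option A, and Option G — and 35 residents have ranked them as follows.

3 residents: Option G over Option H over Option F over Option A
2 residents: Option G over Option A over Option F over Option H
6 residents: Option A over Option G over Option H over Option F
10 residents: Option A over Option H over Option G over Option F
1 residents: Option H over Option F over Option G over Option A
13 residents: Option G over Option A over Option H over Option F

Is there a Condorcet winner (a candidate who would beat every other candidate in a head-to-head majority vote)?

Yes

Head-to-head results (35 voters total):
Option F vs Option H: Option H wins 33–2.
Option F vs Option A: Option A wins 31–4.
Option F vs Option G: Option G wins 34–1.
Option H vs Option A: Option A wins 31–4.
Option H vs Option G: Option G wins 24–11.
Option A vs Option G: Option G wins 19–16.
Option G beats each rival — Option F (34–1), Option H (24–11), Option A (19–16) — so Option G is the Condorcet winner.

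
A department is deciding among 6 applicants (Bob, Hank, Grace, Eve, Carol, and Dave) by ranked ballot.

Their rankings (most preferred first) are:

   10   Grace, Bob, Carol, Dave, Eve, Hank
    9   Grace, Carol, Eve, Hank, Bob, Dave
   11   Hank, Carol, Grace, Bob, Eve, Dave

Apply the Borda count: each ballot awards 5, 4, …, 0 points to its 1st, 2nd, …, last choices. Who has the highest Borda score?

Grace

Borda scores:
  Bob: 10·4 + 9·1 + 11·2 = 71
  Hank: 10·0 + 9·2 + 11·5 = 73
  Grace: 10·5 + 9·5 + 11·3 = 128
  Eve: 10·1 + 9·3 + 11·1 = 48
  Carol: 10·3 + 9·4 + 11·4 = 110
  Dave: 10·2 + 9·0 + 11·0 = 20
Grace has the highest total.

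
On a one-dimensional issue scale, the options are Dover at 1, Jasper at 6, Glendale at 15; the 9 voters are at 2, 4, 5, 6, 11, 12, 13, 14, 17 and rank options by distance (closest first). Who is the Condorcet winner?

With single-peaked preferences on a line, the Condorcet winner is the candidate closest to the median voter.
The median voter (position 11) is closest to Glendale at 15.
Check: Glendale vs Dover — voters closer to Glendale: 5 of 9.

Glendale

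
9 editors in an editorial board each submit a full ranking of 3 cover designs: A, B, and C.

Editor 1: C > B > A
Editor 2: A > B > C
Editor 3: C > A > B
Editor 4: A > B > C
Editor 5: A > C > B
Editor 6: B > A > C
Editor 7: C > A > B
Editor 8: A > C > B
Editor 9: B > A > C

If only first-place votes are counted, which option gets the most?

First-place vote totals:
  A: 4
  B: 2
  C: 3
A has the most first-place votes.

A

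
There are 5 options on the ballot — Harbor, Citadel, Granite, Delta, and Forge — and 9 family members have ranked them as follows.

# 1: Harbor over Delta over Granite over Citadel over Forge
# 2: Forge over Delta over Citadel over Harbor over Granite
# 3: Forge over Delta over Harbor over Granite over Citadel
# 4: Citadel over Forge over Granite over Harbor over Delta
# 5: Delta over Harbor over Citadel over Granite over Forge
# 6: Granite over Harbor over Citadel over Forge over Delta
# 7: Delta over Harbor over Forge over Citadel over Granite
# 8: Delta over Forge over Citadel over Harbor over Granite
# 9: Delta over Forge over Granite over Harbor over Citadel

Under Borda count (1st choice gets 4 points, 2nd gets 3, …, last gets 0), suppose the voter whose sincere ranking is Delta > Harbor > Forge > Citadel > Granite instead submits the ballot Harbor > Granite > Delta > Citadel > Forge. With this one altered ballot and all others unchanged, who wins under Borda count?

Borda totals with the altered ballot: Harbor 20, Citadel 14, Granite 15, Delta 23, Forge 18.
The winner is unchanged: still Delta.

Delta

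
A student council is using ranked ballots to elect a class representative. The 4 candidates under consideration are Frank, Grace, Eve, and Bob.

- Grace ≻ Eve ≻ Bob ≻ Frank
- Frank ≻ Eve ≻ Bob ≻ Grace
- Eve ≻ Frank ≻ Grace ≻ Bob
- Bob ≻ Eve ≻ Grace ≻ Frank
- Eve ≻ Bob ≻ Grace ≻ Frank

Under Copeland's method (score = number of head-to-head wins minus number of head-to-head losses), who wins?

Pairwise results:
  Frank vs Grace: Grace wins 3–2.
  Frank vs Eve: Eve wins 4–1.
  Frank vs Bob: Bob wins 3–2.
  Grace vs Eve: Eve wins 4–1.
  Grace vs Bob: Bob wins 3–2.
  Eve vs Bob: Eve wins 4–1.
Copeland scores (wins − losses):
  Frank: 0 − 3 = -3
  Grace: 1 − 2 = -1
  Eve: 3 − 0 = 3
  Bob: 2 − 1 = 1
Eve has the best Copeland score.

Eve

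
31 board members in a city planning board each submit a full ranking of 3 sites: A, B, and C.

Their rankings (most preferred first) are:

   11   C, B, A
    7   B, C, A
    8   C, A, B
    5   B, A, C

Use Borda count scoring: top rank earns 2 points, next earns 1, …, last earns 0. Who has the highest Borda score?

C

Borda scores:
  A: 11·0 + 7·0 + 8·1 + 5·1 = 13
  B: 11·1 + 7·2 + 8·0 + 5·2 = 35
  C: 11·2 + 7·1 + 8·2 + 5·0 = 45
C has the highest total.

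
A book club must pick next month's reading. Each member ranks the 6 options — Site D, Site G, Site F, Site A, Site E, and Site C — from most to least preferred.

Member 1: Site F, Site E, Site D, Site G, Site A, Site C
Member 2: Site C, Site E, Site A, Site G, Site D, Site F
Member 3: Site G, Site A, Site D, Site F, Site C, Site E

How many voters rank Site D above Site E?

Ballots ranking Site D above Site E: 1.
Ballots ranking Site E above Site D: 2.
So 1 of 3 voters prefer Site D to Site E.

1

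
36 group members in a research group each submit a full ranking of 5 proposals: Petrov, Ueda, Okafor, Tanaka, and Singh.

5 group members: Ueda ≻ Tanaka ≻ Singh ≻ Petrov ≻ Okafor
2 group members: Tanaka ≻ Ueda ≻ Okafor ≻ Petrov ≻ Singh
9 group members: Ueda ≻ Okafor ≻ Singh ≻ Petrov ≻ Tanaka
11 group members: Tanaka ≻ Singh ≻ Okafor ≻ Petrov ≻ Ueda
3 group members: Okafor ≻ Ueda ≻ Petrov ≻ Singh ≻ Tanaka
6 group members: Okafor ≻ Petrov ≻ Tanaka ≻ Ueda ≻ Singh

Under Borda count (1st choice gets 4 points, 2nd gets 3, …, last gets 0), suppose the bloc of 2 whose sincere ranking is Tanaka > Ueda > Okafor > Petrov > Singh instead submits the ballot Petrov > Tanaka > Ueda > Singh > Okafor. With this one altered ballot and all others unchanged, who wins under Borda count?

Okafor

Borda totals with the altered ballot: Petrov 57, Ueda 75, Okafor 85, Tanaka 77, Singh 66.
The winner is unchanged: still Okafor.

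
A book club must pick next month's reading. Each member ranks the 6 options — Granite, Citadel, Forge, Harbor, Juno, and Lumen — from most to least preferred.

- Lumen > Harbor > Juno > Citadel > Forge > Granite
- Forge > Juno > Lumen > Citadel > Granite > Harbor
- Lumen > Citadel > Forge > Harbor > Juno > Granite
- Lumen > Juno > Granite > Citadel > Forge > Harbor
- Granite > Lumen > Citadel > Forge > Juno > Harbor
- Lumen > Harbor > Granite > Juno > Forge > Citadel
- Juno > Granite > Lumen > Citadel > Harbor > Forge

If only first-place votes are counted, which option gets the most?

Lumen

First-place vote totals:
  Granite: 1
  Citadel: 0
  Forge: 1
  Harbor: 0
  Juno: 1
  Lumen: 4
Lumen has the most first-place votes.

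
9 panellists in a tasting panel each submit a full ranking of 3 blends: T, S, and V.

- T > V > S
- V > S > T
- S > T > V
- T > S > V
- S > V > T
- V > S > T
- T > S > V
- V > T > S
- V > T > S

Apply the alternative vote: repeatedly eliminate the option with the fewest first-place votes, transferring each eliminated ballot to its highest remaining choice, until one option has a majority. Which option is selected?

Round 1: V 4, T 3, S 2. S has the fewest and is eliminated.
Round 2: V 5, T 4. V has a majority.

V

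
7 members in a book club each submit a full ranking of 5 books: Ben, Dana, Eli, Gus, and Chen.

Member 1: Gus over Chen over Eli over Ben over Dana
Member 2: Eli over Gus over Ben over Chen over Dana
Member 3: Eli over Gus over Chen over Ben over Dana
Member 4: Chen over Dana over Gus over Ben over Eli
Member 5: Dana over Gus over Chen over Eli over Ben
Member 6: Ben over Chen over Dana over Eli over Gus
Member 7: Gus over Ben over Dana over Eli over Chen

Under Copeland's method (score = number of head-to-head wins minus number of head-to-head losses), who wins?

Gus

Pairwise results:
  Ben vs Dana: Ben wins 5–2.
  Ben vs Eli: Eli wins 4–3.
  Ben vs Gus: Gus wins 6–1.
  Ben vs Chen: Chen wins 4–3.
  Dana vs Eli: Dana wins 4–3.
  Dana vs Gus: Gus wins 4–3.
  Dana vs Chen: Chen wins 5–2.
  Eli vs Gus: Gus wins 4–3.
  Eli vs Chen: Chen wins 4–3.
  Gus vs Chen: Gus wins 5–2.
Copeland scores (wins − losses):
  Ben: 1 − 3 = -2
  Dana: 1 − 3 = -2
  Eli: 1 − 3 = -2
  Gus: 4 − 0 = 4
  Chen: 3 − 1 = 2
Gus has the best Copeland score.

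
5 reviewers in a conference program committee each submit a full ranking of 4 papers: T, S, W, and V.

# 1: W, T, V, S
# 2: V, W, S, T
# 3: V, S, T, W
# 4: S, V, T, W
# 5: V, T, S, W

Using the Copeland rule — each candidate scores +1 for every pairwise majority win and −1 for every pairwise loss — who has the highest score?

V

Pairwise results:
  T vs S: S wins 3–2.
  T vs W: T wins 3–2.
  T vs V: V wins 4–1.
  S vs W: S wins 3–2.
  S vs V: V wins 4–1.
  W vs V: V wins 4–1.
Copeland scores (wins − losses):
  T: 1 − 2 = -1
  S: 2 − 1 = 1
  W: 0 − 3 = -3
  V: 3 − 0 = 3
V has the best Copeland score.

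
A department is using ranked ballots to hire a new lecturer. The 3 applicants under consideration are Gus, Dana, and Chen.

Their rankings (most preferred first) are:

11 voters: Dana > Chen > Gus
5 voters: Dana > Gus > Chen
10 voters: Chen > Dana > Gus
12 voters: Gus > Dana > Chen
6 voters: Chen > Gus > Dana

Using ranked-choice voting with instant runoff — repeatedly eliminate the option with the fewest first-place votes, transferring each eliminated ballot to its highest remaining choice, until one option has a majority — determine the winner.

Dana

Round 1: Dana 16, Chen 16, Gus 12. Gus has the fewest and is eliminated.
Round 2: Dana 28, Chen 16. Dana has a majority.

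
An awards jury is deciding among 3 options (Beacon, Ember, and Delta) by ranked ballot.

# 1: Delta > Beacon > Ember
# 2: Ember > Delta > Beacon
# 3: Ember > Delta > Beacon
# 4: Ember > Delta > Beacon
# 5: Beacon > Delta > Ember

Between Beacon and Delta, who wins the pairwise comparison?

Ballots ranking Beacon above Delta: 1.
Ballots ranking Delta above Beacon: 4.
Delta wins the head-to-head, 4–1.

Delta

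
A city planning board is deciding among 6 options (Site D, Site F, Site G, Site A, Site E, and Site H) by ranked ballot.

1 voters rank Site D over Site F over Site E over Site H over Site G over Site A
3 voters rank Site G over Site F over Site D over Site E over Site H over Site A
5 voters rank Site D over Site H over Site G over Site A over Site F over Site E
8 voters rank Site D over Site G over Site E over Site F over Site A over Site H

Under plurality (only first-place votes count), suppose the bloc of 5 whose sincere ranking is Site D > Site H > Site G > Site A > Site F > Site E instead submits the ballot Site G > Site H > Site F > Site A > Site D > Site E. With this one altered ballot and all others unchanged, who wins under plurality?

Site D

First-place totals with the altered ballot: Site D 9, Site F 0, Site G 8, Site A 0, Site E 0, Site H 0.
The winner is unchanged: still Site D.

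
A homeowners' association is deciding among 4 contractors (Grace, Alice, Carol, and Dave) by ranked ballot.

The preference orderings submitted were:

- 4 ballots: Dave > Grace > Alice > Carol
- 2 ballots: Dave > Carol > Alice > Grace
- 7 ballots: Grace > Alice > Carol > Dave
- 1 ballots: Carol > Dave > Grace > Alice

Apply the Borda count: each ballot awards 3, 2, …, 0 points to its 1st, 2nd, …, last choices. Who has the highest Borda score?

Grace

Borda scores:
  Grace: 4·2 + 2·0 + 7·3 + 1 = 30
  Alice: 4·1 + 2·1 + 7·2 + 0 = 20
  Carol: 4·0 + 2·2 + 7·1 + 3 = 14
  Dave: 4·3 + 2·3 + 7·0 + 2 = 20
Grace has the highest total.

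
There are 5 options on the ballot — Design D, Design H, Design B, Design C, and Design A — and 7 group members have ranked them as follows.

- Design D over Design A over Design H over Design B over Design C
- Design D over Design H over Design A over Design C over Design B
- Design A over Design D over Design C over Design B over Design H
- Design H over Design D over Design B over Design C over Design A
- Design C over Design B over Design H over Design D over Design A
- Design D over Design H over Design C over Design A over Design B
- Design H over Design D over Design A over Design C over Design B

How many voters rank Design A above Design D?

1

Ballots ranking Design A above Design D: 1.
Ballots ranking Design D above Design A: 6.
So 1 of 7 voters prefer Design A to Design D.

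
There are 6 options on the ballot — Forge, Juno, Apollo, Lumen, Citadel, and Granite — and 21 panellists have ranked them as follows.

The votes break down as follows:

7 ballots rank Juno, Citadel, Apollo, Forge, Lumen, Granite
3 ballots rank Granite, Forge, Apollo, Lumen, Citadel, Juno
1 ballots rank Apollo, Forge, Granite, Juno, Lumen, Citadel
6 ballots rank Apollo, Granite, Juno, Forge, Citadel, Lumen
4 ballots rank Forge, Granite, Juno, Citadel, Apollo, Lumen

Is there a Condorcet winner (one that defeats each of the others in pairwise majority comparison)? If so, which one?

No Condorcet winner

Head-to-head results (21 voters total):
Forge vs Juno: Juno wins 13–8.
Forge vs Apollo: Apollo wins 14–7.
Forge vs Lumen: Forge wins 21–0.
Forge vs Citadel: Forge wins 14–7.
Forge vs Granite: Forge wins 12–9.
Juno vs Apollo: Juno wins 11–10.
Juno vs Lumen: Juno wins 18–3.
Juno vs Citadel: Juno wins 18–3.
Juno vs Granite: Granite wins 14–7.
Apollo vs Lumen: Apollo wins 21–0.
Apollo vs Citadel: Citadel wins 11–10.
Apollo vs Granite: Apollo wins 14–7.
Lumen vs Citadel: Citadel wins 17–4.
Lumen vs Granite: Granite wins 14–7.
Citadel vs Granite: Granite wins 14–7.
No candidate beats all others: Forge beats Granite beats Juno beats Forge, a majority cycle.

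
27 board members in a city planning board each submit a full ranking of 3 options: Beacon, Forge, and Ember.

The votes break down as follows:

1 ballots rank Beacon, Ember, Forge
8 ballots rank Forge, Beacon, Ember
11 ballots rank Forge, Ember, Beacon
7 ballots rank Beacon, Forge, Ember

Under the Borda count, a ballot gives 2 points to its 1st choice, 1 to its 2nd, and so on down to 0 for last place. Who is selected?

Borda scores:
  Beacon: 2 + 8·1 + 11·0 + 7·2 = 24
  Forge: 0 + 8·2 + 11·2 + 7·1 = 45
  Ember: 1 + 8·0 + 11·1 + 7·0 = 12
Forge has the highest total.

Forge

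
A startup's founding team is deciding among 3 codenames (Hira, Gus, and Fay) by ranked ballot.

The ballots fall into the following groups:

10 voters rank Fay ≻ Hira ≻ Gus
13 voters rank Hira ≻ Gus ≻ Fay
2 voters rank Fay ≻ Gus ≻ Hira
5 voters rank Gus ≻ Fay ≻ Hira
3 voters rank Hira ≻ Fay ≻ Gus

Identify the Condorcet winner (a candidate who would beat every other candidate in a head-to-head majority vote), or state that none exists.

No Condorcet winner

Head-to-head results (33 voters total):
Hira vs Gus: Hira wins 26–7.
Hira vs Fay: Fay wins 17–16.
Gus vs Fay: Gus wins 18–15.
No candidate beats all others: Hira beats Gus beats Fay beats Hira, a majority cycle.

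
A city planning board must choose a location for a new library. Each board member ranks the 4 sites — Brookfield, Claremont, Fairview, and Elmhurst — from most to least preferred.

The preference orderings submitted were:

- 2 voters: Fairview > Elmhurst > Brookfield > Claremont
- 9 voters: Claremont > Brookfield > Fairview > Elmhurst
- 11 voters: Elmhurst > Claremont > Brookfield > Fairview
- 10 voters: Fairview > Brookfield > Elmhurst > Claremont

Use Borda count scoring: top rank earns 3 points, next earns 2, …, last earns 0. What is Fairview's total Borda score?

45

Borda scores:
  Brookfield: 2·1 + 9·2 + 11·1 + 10·2 = 51
  Claremont: 2·0 + 9·3 + 11·2 + 10·0 = 49
  Fairview: 2·3 + 9·1 + 11·0 + 10·3 = 45
  Elmhurst: 2·2 + 9·0 + 11·3 + 10·1 = 47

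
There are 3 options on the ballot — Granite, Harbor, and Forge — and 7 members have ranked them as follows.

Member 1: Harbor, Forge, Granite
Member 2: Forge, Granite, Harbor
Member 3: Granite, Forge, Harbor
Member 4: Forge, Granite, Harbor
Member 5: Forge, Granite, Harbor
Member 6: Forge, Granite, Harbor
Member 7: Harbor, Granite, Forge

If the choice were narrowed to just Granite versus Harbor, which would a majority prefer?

Granite

Ballots ranking Granite above Harbor: 5.
Ballots ranking Harbor above Granite: 2.
Granite wins the head-to-head, 5–2.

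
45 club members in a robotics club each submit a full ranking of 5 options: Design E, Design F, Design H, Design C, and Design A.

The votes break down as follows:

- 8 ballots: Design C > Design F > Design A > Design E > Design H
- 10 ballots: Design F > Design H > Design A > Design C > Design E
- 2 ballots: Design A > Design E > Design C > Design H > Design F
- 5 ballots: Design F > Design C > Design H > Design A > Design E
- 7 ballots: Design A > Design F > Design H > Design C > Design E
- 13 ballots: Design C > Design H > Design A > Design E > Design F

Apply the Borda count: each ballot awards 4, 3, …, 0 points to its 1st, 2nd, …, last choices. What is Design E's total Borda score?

Borda scores:
  Design E: 8·1 + 10·0 + 2·3 + 5·0 + 7·0 + 13·1 = 27
  Design F: 8·3 + 10·4 + 2·0 + 5·4 + 7·3 + 13·0 = 105
  Design H: 8·0 + 10·3 + 2·1 + 5·2 + 7·2 + 13·3 = 95
  Design C: 8·4 + 10·1 + 2·2 + 5·3 + 7·1 + 13·4 = 120
  Design A: 8·2 + 10·2 + 2·4 + 5·1 + 7·4 + 13·2 = 103

27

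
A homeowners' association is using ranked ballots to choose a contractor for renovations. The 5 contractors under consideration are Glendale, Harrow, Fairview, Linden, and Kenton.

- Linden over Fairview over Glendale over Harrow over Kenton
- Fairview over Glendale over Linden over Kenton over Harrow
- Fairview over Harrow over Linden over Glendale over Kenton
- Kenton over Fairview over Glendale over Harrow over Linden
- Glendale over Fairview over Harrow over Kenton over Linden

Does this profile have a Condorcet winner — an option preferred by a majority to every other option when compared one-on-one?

Head-to-head results (5 voters total):
Glendale vs Harrow: Glendale wins 4–1.
Glendale vs Fairview: Fairview wins 4–1.
Glendale vs Linden: Glendale wins 3–2.
Glendale vs Kenton: Glendale wins 4–1.
Harrow vs Fairview: Fairview wins 5–0.
Harrow vs Linden: Harrow wins 3–2.
Harrow vs Kenton: Harrow wins 3–2.
Fairview vs Linden: Fairview wins 4–1.
Fairview vs Kenton: Fairview wins 4–1.
Linden vs Kenton: Linden wins 3–2.
Fairview beats each rival — Glendale (4–1), Harrow (5–0), Linden (4–1), Kenton (4–1) — so Fairview is the Condorcet winner.

Yes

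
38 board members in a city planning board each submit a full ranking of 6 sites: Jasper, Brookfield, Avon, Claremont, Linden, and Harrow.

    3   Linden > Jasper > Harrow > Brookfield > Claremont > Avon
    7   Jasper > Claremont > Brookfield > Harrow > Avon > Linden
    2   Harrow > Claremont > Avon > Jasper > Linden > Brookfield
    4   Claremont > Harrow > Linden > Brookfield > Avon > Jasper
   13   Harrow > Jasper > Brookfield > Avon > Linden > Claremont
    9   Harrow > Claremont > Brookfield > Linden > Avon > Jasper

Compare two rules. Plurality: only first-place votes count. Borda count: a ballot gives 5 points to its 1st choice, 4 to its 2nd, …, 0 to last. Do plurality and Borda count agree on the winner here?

Yes

Plurality first-place counts: Jasper 7, Brookfield 0, Avon 0, Claremont 4, Linden 3, Harrow 24 → Harrow.
Borda totals: Jasper 103, Brookfield 101, Avon 52, Claremont 95, Linden 60, Harrow 159 → Harrow.
The two rules agree on Harrow.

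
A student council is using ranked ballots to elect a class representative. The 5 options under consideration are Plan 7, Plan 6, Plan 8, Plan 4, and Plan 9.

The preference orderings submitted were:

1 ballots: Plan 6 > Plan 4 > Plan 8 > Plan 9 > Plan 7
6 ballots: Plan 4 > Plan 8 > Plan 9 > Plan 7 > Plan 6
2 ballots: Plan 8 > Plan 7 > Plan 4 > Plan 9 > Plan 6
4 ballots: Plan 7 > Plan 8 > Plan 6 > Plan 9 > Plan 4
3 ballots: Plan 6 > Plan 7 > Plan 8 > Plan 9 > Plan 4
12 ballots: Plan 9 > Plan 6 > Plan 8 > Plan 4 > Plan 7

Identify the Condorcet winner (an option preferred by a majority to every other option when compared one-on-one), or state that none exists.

There is no Condorcet winner

Head-to-head results (28 voters total):
Plan 7 vs Plan 6: Plan 6 wins 16–12.
Plan 7 vs Plan 8: Plan 8 wins 21–7.
Plan 7 vs Plan 4: Plan 4 wins 19–9.
Plan 7 vs Plan 9: Plan 9 wins 19–9.
Plan 6 vs Plan 8: Plan 6 wins 16–12.
Plan 6 vs Plan 4: Plan 6 wins 20–8.
Plan 6 vs Plan 9: Plan 9 wins 20–8.
Plan 8 vs Plan 4: Plan 8 wins 21–7.
Plan 8 vs Plan 9: Plan 8 wins 16–12.
Plan 4 vs Plan 9: Plan 9 wins 19–9.
No candidate beats all others: Plan 6 beats Plan 8 beats Plan 9 beats Plan 6, a majority cycle.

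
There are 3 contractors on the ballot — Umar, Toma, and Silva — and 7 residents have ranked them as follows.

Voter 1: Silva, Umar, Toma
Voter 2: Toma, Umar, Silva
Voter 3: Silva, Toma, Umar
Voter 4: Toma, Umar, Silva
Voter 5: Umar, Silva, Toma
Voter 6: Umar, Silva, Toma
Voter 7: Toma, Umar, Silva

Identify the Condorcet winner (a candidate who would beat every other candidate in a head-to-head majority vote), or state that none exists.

There is no Condorcet winner

Head-to-head results (7 voters total):
Umar vs Toma: Toma wins 4–3.
Umar vs Silva: Umar wins 5–2.
Toma vs Silva: Silva wins 4–3.
No candidate beats all others: Umar beats Silva beats Toma beats Umar, a majority cycle.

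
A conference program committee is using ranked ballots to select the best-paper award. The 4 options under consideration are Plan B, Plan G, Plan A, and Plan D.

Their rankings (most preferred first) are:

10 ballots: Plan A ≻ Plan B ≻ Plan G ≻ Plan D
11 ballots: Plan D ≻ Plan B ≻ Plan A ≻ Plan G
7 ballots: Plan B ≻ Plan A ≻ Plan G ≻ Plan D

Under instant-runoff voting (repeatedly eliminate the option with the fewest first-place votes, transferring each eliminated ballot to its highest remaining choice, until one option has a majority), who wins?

Round 1: Plan D 11, Plan A 10, Plan B 7, Plan G 0. Plan G has the fewest and is eliminated.
Round 2: Plan D 11, Plan A 10, Plan B 7. Plan B has the fewest and is eliminated.
Round 3: Plan A 17, Plan D 11. Plan A has a majority.

Plan A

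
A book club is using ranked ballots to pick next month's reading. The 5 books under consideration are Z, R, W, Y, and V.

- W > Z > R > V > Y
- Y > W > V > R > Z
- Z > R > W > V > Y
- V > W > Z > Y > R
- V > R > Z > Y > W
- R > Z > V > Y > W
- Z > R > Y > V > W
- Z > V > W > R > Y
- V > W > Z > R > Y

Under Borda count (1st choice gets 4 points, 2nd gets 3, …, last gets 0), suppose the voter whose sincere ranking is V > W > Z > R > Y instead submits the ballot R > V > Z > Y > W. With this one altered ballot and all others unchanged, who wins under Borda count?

Z

Borda totals with the altered ballot: Z 24, R 21, W 14, Y 10, V 21.
The winner is unchanged: still Z.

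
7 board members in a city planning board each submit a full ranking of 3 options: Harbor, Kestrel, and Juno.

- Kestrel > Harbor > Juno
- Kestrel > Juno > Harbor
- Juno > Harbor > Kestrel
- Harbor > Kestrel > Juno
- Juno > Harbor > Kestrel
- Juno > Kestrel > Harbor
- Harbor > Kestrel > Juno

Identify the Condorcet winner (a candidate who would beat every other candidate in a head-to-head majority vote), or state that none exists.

Head-to-head results (7 voters total):
Harbor vs Kestrel: Harbor wins 4–3.
Harbor vs Juno: Juno wins 4–3.
Kestrel vs Juno: Kestrel wins 4–3.
No candidate beats all others: Harbor beats Kestrel beats Juno beats Harbor, a majority cycle.

There is no Condorcet winner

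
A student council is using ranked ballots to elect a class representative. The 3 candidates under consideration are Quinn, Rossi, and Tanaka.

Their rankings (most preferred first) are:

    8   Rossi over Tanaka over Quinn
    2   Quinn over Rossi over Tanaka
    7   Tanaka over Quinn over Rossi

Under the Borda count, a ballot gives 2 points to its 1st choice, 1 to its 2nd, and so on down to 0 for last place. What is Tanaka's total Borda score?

22

Borda scores:
  Quinn: 8·0 + 2·2 + 7·1 = 11
  Rossi: 8·2 + 2·1 + 7·0 = 18
  Tanaka: 8·1 + 2·0 + 7·2 = 22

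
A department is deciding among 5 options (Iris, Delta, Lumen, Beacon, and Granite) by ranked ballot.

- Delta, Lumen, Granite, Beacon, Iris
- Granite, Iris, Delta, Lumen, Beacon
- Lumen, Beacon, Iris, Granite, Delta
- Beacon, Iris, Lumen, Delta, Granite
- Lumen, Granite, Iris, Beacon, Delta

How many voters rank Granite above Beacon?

Ballots ranking Granite above Beacon: 3.
Ballots ranking Beacon above Granite: 2.
So 3 of 5 voters prefer Granite to Beacon.

3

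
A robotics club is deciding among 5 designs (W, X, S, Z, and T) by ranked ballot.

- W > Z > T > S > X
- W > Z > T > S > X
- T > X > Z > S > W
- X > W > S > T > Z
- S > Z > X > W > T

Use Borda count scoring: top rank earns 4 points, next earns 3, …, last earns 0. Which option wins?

W

Borda scores:
  W: 4 + 4 + 0 + 3 + 1 = 12
  X: 0 + 0 + 3 + 4 + 2 = 9
  S: 1 + 1 + 1 + 2 + 4 = 9
  Z: 3 + 3 + 2 + 0 + 3 = 11
  T: 2 + 2 + 4 + 1 + 0 = 9
W has the highest total.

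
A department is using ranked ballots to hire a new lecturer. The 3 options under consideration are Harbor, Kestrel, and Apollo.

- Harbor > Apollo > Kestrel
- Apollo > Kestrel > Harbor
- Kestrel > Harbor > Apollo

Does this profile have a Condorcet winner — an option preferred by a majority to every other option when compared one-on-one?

No

Head-to-head results (3 voters total):
Harbor vs Kestrel: Kestrel wins 2–1.
Harbor vs Apollo: Harbor wins 2–1.
Kestrel vs Apollo: Apollo wins 2–1.
No candidate beats all others: Harbor beats Apollo beats Kestrel beats Harbor, a majority cycle.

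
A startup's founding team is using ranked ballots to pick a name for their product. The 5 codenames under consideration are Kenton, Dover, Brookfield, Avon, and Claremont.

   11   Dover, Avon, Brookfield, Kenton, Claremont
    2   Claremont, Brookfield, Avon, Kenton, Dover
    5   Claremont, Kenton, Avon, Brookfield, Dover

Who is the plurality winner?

Dover

First-place vote totals:
  Kenton: 0
  Dover: 11
  Brookfield: 0
  Avon: 0
  Claremont: 7
Dover has the most first-place votes.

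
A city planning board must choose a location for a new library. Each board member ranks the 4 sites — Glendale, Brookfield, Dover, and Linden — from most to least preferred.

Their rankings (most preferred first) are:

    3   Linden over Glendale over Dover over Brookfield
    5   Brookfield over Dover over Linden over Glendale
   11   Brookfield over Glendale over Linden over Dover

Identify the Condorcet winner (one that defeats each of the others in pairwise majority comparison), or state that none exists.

Head-to-head results (19 voters total):
Glendale vs Brookfield: Brookfield wins 16–3.
Glendale vs Dover: Glendale wins 14–5.
Glendale vs Linden: Glendale wins 11–8.
Brookfield vs Dover: Brookfield wins 16–3.
Brookfield vs Linden: Brookfield wins 16–3.
Dover vs Linden: Linden wins 14–5.
Brookfield beats each rival — Glendale (16–3), Dover (16–3), Linden (16–3) — so Brookfield is the Condorcet winner.

Brookfield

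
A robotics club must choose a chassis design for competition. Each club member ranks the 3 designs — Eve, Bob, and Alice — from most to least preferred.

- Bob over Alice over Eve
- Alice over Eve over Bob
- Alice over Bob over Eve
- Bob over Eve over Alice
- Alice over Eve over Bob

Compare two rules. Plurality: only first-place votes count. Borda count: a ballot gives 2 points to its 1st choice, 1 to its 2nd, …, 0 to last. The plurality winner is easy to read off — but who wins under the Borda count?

Alice

Plurality first-place counts: Eve 0, Bob 2, Alice 3 → Alice.
Borda totals: Eve 3, Bob 5, Alice 7 → Alice.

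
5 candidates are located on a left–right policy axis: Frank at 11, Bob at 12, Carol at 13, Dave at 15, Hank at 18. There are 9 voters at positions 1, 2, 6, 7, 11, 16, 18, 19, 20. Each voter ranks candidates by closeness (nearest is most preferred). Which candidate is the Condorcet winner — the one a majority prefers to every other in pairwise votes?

With single-peaked preferences on a line, the Condorcet winner is the candidate closest to the median voter.
The median voter (position 11) is closest to Frank at 11.
Check: Frank vs Bob — voters closer to Frank: 5 of 9.

Frank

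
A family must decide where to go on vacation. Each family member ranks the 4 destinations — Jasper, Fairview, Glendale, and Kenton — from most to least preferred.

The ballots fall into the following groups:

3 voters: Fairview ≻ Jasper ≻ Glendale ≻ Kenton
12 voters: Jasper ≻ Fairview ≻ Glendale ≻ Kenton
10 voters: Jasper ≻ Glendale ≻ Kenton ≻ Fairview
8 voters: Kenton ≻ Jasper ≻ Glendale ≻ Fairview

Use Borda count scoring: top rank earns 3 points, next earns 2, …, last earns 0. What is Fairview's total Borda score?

33

Borda scores:
  Jasper: 3·2 + 12·3 + 10·3 + 8·2 = 88
  Fairview: 3·3 + 12·2 + 10·0 + 8·0 = 33
  Glendale: 3·1 + 12·1 + 10·2 + 8·1 = 43
  Kenton: 3·0 + 12·0 + 10·1 + 8·3 = 34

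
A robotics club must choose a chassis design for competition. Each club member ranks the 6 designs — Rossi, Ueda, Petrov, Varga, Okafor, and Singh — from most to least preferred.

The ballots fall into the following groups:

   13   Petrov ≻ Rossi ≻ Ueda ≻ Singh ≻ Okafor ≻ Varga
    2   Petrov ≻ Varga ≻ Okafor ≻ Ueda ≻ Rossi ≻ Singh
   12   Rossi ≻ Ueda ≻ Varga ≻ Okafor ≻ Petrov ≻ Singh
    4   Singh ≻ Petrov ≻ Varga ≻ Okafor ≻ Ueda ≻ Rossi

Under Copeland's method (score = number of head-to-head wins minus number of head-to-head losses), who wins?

Pairwise results:
  Rossi vs Ueda: Rossi wins 25–6.
  Rossi vs Petrov: Petrov wins 19–12.
  Rossi vs Varga: Rossi wins 25–6.
  Rossi vs Okafor: Rossi wins 25–6.
  Rossi vs Singh: Rossi wins 27–4.
  Ueda vs Petrov: Petrov wins 19–12.
  Ueda vs Varga: Ueda wins 25–6.
  Ueda vs Okafor: Ueda wins 25–6.
  Ueda vs Singh: Ueda wins 27–4.
  Petrov vs Varga: Petrov wins 19–12.
  Petrov vs Okafor: Petrov wins 19–12.
  Petrov vs Singh: Petrov wins 27–4.
  Varga vs Okafor: Varga wins 18–13.
  Varga vs Singh: Singh wins 17–14.
  Okafor vs Singh: Singh wins 17–14.
Copeland scores (wins − losses):
  Rossi: 4 − 1 = 3
  Ueda: 3 − 2 = 1
  Petrov: 5 − 0 = 5
  Varga: 1 − 4 = -3
  Okafor: 0 − 5 = -5
  Singh: 2 − 3 = -1
Petrov has the best Copeland score.

Petrov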